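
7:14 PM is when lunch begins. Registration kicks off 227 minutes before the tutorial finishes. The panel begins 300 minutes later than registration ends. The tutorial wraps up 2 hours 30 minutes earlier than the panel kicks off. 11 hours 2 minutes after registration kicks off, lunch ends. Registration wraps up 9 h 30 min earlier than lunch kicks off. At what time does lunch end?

7:29 PM

Registration ends at 7:14 PM − 570 min = 9:44 AM.
The panel starts at 9:44 AM + 300 min = 2:44 PM.
The tutorial ends at 2:44 PM − 150 min = 12:14 PM.
Registration starts at 12:14 PM − 227 min = 8:27 AM.
Lunch ends at 8:27 AM + 662 min = 7:29 PM.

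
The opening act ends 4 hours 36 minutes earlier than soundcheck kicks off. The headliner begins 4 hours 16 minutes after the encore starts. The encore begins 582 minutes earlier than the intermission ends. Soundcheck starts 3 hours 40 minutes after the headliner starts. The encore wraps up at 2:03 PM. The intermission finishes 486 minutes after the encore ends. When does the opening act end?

3:47 PM

The intermission ends at 2:03 PM + 486 min = 10:09 PM.
The encore starts at 10:09 PM − 582 min = 12:27 PM.
The headliner starts at 12:27 PM + 256 min = 4:43 PM.
Soundcheck starts at 4:43 PM + 220 min = 8:23 PM.
The opening act ends at 8:23 PM − 276 min = 3:47 PM.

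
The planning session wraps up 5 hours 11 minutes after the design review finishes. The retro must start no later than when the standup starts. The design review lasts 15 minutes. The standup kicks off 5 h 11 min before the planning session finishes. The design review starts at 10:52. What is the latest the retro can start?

The design review ends at 10:52 + 15 min = 11:07.
The planning session ends at 11:07 + 311 min = 16:18.
The standup starts at 16:18 − 311 min = 11:07.
The retro is bounded by the standup, so the latest it can start is 11:07.

11:07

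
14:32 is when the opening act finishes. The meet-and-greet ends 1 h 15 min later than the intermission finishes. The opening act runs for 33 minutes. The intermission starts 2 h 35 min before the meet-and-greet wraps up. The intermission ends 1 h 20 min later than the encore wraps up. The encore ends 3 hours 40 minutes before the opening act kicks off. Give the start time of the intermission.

10:19

The opening act starts at 14:32 − 33 min = 13:59.
The encore ends at 13:59 − 220 min = 10:19.
The intermission ends at 10:19 + 80 min = 11:39.
The meet-and-greet ends at 11:39 + 75 min = 12:54.
The intermission starts at 12:54 − 155 min = 10:19.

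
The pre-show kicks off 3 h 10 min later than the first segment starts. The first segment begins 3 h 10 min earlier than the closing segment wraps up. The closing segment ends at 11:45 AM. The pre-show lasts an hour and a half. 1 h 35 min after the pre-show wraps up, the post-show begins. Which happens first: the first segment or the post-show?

the first segment

The first segment starts at 11:45 AM − 190 min = 8:35 AM.
The pre-show starts at 8:35 AM + 190 min = 11:45 AM.
The pre-show ends at 11:45 AM + 90 min = 1:15 PM.
The post-show starts at 1:15 PM + 95 min = 2:50 PM.
The first segment starts at 8:35 AM and the post-show starts at 2:50 PM, so the first segment is first.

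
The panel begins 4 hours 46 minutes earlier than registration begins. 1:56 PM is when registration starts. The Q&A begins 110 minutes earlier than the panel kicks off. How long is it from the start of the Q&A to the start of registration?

The panel starts at 1:56 PM − 286 min = 9:10 AM.
The Q&A starts at 9:10 AM − 110 min = 7:20 AM.
From 7:20 AM to 1:56 PM is 6 hours 36 minutes.

6 hours 36 minutes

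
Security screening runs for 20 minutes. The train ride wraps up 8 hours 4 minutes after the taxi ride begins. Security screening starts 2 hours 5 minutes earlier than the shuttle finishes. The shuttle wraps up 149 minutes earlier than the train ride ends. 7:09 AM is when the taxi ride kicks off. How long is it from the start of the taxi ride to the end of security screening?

3 hours 50 minutes

The train ride ends at 7:09 AM + 484 min = 3:13 PM.
The shuttle ends at 3:13 PM − 149 min = 12:44 PM.
Security screening starts at 12:44 PM − 125 min = 10:39 AM.
Security screening ends at 10:39 AM + 20 min = 10:59 AM.
From 7:09 AM to 10:59 AM is 3 hours 50 minutes.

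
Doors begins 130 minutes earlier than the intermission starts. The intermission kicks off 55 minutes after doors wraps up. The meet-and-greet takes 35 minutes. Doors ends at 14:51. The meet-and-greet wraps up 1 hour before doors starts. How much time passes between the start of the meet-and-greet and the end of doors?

The intermission starts at 14:51 + 55 min = 15:46.
Doors starts at 15:46 − 130 min = 13:36.
The meet-and-greet ends at 13:36 − 60 min = 12:36.
The meet-and-greet starts at 12:36 − 35 min = 12:01.
From 12:01 to 14:51 is 2 h 50 min.

2 h 50 min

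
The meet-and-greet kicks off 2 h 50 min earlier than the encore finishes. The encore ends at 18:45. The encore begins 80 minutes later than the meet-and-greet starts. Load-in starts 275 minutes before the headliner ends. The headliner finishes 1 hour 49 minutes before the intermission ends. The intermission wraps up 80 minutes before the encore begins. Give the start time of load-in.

09:31

The meet-and-greet starts at 18:45 − 170 min = 15:55.
The encore starts at 15:55 + 80 min = 17:15.
The intermission ends at 17:15 − 80 min = 15:55.
The headliner ends at 15:55 − 109 min = 14:06.
Load-in starts at 14:06 − 275 min = 09:31.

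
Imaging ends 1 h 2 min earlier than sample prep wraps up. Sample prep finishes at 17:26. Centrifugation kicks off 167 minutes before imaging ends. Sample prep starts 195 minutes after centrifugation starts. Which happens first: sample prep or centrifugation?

centrifugation

Imaging ends at 17:26 − 62 min = 16:24.
Centrifugation starts at 16:24 − 167 min = 13:37.
Sample prep starts at 13:37 + 195 min = 16:52.
Sample prep starts at 16:52 and centrifugation starts at 13:37, so centrifugation is first.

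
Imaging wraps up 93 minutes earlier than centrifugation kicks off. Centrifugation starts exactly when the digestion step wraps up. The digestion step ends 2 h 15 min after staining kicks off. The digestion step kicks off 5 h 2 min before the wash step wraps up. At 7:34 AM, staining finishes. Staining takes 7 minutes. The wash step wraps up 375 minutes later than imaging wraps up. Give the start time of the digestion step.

9:22 AM

Staining starts at 7:34 AM − 7 min = 7:27 AM.
The digestion step ends at 7:27 AM + 135 min = 9:42 AM.
So centrifugation starts at 9:42 AM.
Imaging ends at 9:42 AM − 93 min = 8:09 AM.
The wash step ends at 8:09 AM + 375 min = 2:24 PM.
The digestion step starts at 2:24 PM − 302 min = 9:22 AM.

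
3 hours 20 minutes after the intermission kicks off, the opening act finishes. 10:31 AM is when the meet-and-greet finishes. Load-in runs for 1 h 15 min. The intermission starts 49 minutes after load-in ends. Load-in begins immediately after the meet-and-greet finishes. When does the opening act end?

Load-in starts at 10:31 AM.
Load-in ends at 10:31 AM + 75 min = 11:46 AM.
The intermission starts at 11:46 AM + 49 min = 12:35 PM.
The opening act ends at 12:35 PM + 200 min = 3:55 PM.

3:55 PM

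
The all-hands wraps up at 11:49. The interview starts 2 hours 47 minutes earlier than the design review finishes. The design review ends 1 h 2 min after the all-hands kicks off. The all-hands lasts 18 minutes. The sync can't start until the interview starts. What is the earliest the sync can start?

The all-hands starts at 11:49 − 18 min = 11:31.
The design review ends at 11:31 + 62 min = 12:33.
The interview starts at 12:33 − 167 min = 09:46.
The sync is bounded by the interview, so the earliest it can start is 09:46.

09:46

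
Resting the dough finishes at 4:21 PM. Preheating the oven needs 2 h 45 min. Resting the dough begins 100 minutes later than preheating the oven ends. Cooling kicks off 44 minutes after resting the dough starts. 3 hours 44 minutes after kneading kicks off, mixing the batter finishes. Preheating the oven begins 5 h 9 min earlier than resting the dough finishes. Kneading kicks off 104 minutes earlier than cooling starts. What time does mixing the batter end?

6:21 PM

Preheating the oven starts at 4:21 PM − 309 min = 11:12 AM.
Preheating the oven ends at 11:12 AM + 165 min = 1:57 PM.
Resting the dough starts at 1:57 PM + 100 min = 3:37 PM.
Cooling starts at 3:37 PM + 44 min = 4:21 PM.
Kneading starts at 4:21 PM − 104 min = 2:37 PM.
Mixing the batter ends at 2:37 PM + 224 min = 6:21 PM.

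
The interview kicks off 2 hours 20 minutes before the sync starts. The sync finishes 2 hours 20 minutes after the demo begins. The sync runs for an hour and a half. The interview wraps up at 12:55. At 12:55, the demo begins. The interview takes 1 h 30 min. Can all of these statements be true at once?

The sync ends at 12:55 + 140 min = 15:15.
The sync starts at 15:15 − 90 min = 13:45.
The interview starts at 13:45 − 140 min = 11:25.
The interview ends at 11:25 + 90 min = 12:55.
That matches the stated 12:55, so the schedule is consistent.

Yes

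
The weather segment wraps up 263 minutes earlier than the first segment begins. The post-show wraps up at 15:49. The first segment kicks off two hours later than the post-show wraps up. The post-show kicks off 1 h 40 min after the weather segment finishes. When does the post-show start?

15:06

The first segment starts at 15:49 + 120 min = 17:49.
The weather segment ends at 17:49 − 263 min = 13:26.
The post-show starts at 13:26 + 100 min = 15:06.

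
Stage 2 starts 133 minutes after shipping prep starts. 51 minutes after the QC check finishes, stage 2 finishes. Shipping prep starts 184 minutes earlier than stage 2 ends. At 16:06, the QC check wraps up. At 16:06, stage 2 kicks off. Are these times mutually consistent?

Yes

Stage 2 ends at 16:06 + 51 min = 16:57.
Shipping prep starts at 16:57 − 184 min = 13:53.
Stage 2 starts at 13:53 + 133 min = 16:06.
That matches the stated 16:06, so the schedule is consistent.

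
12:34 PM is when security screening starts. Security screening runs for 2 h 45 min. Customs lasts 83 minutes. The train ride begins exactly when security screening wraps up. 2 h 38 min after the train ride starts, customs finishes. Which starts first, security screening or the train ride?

security screening

Security screening ends at 12:34 PM + 165 min = 3:19 PM.
So the train ride starts at 3:19 PM.
Security screening starts at 12:34 PM and the train ride starts at 3:19 PM, so security screening is first.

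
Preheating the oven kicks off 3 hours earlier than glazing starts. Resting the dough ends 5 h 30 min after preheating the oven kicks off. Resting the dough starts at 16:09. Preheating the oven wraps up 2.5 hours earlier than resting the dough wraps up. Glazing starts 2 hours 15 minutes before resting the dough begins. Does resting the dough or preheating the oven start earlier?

preheating the oven

Glazing starts at 16:09 − 135 min = 13:54.
Preheating the oven starts at 13:54 − 180 min = 10:54.
Resting the dough starts at 16:09 and preheating the oven starts at 10:54, so preheating the oven is first.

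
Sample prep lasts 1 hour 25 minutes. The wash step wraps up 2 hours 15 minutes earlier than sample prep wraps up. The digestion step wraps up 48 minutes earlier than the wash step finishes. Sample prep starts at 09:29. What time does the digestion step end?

Sample prep ends at 09:29 + 85 min = 10:54.
The wash step ends at 10:54 − 135 min = 08:39.
The digestion step ends at 08:39 − 48 min = 07:51.

07:51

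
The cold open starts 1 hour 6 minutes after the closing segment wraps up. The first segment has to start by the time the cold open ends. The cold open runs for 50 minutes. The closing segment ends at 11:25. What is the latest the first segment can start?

The cold open starts at 11:25 + 66 min = 12:31.
The cold open ends at 12:31 + 50 min = 13:21.
The first segment is bounded by the cold open, so the latest it can start is 13:21.

13:21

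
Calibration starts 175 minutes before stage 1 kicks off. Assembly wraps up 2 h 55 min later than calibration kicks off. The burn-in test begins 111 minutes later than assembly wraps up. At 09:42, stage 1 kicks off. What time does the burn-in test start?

Calibration starts at 09:42 − 175 min = 06:47.
Assembly ends at 06:47 + 175 min = 09:42.
The burn-in test starts at 09:42 + 111 min = 11:33.

11:33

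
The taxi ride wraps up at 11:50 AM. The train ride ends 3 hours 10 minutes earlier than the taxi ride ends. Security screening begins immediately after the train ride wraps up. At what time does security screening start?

8:40 AM

The train ride ends at 11:50 AM − 190 min = 8:40 AM.
So security screening starts at 8:40 AM.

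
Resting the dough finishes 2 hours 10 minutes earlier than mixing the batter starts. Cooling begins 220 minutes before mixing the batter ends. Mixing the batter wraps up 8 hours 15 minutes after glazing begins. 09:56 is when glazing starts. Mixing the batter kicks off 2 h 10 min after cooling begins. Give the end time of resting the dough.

14:31

Mixing the batter ends at 09:56 + 495 min = 18:11.
Cooling starts at 18:11 − 220 min = 14:31.
Mixing the batter starts at 14:31 + 130 min = 16:41.
Resting the dough ends at 16:41 − 130 min = 14:31.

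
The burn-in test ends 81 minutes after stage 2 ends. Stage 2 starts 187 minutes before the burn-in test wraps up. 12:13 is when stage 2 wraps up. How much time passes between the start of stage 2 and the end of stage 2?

106 minutes

The burn-in test ends at 12:13 + 81 min = 13:34.
Stage 2 starts at 13:34 − 187 min = 10:27.
From 10:27 to 12:13 is 106 minutes.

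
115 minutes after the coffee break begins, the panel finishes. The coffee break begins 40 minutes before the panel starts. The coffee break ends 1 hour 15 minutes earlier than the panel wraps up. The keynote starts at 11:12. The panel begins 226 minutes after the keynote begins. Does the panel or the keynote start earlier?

the keynote

The panel starts at 11:12 + 226 min = 14:58.
The panel starts at 14:58 and the keynote starts at 11:12, so the keynote is first.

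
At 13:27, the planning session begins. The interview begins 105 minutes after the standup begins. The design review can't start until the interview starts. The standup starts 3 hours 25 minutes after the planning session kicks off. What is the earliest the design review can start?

The standup starts at 13:27 + 205 min = 16:52.
The interview starts at 16:52 + 105 min = 18:37.
The design review is bounded by the interview, so the earliest it can start is 18:37.

18:37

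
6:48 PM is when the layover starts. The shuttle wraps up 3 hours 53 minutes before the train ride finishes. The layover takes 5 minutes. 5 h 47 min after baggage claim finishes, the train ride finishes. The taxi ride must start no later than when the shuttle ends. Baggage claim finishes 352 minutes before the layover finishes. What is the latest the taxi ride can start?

2:55 PM

The layover ends at 6:48 PM + 5 min = 6:53 PM.
Baggage claim ends at 6:53 PM − 352 min = 1:01 PM.
The train ride ends at 1:01 PM + 347 min = 6:48 PM.
The shuttle ends at 6:48 PM − 233 min = 2:55 PM.
The taxi ride is bounded by the shuttle, so the latest it can start is 2:55 PM.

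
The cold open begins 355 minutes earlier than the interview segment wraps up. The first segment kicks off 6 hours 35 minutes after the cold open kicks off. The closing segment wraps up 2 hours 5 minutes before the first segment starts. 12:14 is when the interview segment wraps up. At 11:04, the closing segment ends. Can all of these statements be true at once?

The cold open starts at 12:14 − 355 min = 06:19.
The first segment starts at 06:19 + 395 min = 12:54.
The closing segment ends at 12:54 − 125 min = 10:49.
But the closing segment is also said to end at 11:04 — a 15-minute conflict.

No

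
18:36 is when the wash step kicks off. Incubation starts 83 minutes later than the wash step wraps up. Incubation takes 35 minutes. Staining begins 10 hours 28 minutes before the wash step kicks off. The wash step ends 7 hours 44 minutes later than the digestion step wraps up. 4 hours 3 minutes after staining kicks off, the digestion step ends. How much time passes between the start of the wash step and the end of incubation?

197 minutes

Staining starts at 18:36 − 628 min = 08:08.
The digestion step ends at 08:08 + 243 min = 12:11.
The wash step ends at 12:11 + 464 min = 19:55.
Incubation starts at 19:55 + 83 min = 21:18.
Incubation ends at 21:18 + 35 min = 21:53.
From 18:36 to 21:53 is 197 minutes.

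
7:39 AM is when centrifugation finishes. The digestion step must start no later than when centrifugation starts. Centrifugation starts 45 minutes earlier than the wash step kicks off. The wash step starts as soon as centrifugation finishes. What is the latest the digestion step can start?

6:54 AM

The wash step starts at 7:39 AM.
Centrifugation starts at 7:39 AM − 45 min = 6:54 AM.
The digestion step is bounded by centrifugation, so the latest it can start is 6:54 AM.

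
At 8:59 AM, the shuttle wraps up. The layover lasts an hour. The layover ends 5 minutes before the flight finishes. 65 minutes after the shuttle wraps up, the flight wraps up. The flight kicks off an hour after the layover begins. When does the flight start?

9:59 AM

The flight ends at 8:59 AM + 65 min = 10:04 AM.
The layover ends at 10:04 AM − 5 min = 9:59 AM.
The layover starts at 9:59 AM − 60 min = 8:59 AM.
The flight starts at 8:59 AM + 60 min = 9:59 AM.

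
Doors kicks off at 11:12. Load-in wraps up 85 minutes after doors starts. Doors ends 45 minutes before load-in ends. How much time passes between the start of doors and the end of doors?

40 minutes

Load-in ends at 11:12 + 85 min = 12:37.
Doors ends at 12:37 − 45 min = 11:52.
From 11:12 to 11:52 is 40 minutes.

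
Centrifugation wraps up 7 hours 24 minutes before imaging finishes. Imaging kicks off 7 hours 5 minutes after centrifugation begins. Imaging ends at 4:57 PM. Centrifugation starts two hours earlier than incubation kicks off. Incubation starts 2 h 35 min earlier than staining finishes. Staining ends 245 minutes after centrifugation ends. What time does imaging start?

Centrifugation ends at 4:57 PM − 444 min = 9:33 AM.
Staining ends at 9:33 AM + 245 min = 1:38 PM.
Incubation starts at 1:38 PM − 155 min = 11:03 AM.
Centrifugation starts at 11:03 AM − 120 min = 9:03 AM.
Imaging starts at 9:03 AM + 425 min = 4:08 PM.

4:08 PM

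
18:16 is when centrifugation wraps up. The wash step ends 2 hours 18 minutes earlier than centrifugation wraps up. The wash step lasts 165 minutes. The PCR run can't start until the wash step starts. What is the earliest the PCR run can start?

The wash step ends at 18:16 − 138 min = 15:58.
The wash step starts at 15:58 − 165 min = 13:13.
The PCR run is bounded by the wash step, so the earliest it can start is 13:13.

13:13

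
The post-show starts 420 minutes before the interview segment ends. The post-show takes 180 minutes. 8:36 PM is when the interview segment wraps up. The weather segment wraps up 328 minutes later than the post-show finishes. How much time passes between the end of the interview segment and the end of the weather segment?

88 minutes

The post-show starts at 8:36 PM − 420 min = 1:36 PM.
The post-show ends at 1:36 PM + 180 min = 4:36 PM.
The weather segment ends at 4:36 PM + 328 min = 10:04 PM.
From 8:36 PM to 10:04 PM is 88 minutes.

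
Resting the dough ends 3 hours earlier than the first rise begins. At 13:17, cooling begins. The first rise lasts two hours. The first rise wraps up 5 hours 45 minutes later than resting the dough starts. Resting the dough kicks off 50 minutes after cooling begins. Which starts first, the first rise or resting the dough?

resting the dough

Resting the dough starts at 13:17 + 50 min = 14:07.
The first rise ends at 14:07 + 345 min = 19:52.
The first rise starts at 19:52 − 120 min = 17:52.
The first rise starts at 17:52 and resting the dough starts at 14:07, so resting the dough is first.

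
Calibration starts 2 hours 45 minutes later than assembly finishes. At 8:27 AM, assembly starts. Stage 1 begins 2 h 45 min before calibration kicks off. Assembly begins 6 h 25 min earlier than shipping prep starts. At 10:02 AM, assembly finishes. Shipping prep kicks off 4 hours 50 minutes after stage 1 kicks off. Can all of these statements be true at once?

Calibration starts at 10:02 AM + 165 min = 12:47 PM.
Stage 1 starts at 12:47 PM − 165 min = 10:02 AM.
Shipping prep starts at 10:02 AM + 290 min = 2:52 PM.
Assembly starts at 2:52 PM − 385 min = 8:27 AM.
That matches the stated 8:27 AM, so the schedule is consistent.

Yes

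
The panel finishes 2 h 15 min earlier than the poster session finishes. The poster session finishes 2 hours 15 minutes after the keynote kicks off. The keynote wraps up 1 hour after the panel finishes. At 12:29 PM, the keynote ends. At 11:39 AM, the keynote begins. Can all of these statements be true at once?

The poster session ends at 11:39 AM + 135 min = 1:54 PM.
The panel ends at 1:54 PM − 135 min = 11:39 AM.
The keynote ends at 11:39 AM + 60 min = 12:39 PM.
But the keynote is also said to end at 12:29 PM — a 10-minute conflict.

No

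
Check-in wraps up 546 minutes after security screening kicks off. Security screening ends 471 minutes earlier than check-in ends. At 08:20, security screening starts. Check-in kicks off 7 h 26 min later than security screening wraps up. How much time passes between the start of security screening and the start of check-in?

8 hours 41 minutes

Check-in ends at 08:20 + 546 min = 17:26.
Security screening ends at 17:26 − 471 min = 09:35.
Check-in starts at 09:35 + 446 min = 17:01.
From 08:20 to 17:01 is 8 hours 41 minutes.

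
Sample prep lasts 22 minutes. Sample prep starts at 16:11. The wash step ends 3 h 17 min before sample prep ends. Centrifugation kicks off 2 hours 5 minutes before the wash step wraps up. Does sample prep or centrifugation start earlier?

Sample prep ends at 16:11 + 22 min = 16:33.
The wash step ends at 16:33 − 197 min = 13:16.
Centrifugation starts at 13:16 − 125 min = 11:11.
Sample prep starts at 16:11 and centrifugation starts at 11:11, so centrifugation is first.

centrifugation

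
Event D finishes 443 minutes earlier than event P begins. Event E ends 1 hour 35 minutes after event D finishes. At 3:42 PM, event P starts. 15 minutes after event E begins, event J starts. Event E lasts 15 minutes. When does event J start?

Event D ends at 3:42 PM − 443 min = 8:19 AM.
Event E ends at 8:19 AM + 95 min = 9:54 AM.
Event E starts at 9:54 AM − 15 min = 9:39 AM.
Event J starts at 9:39 AM + 15 min = 9:54 AM.

9:54 AM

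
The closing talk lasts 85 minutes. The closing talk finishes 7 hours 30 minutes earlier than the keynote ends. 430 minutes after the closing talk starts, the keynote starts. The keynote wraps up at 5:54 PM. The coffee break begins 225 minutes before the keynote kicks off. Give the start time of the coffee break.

The closing talk ends at 5:54 PM − 450 min = 10:24 AM.
The closing talk starts at 10:24 AM − 85 min = 8:59 AM.
The keynote starts at 8:59 AM + 430 min = 4:09 PM.
The coffee break starts at 4:09 PM − 225 min = 12:24 PM.

12:24 PM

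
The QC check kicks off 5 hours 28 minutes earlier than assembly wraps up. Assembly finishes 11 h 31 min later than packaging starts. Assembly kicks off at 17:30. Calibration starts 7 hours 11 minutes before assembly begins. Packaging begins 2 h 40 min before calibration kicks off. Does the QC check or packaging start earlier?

Calibration starts at 17:30 − 431 min = 10:19.
Packaging starts at 10:19 − 160 min = 07:39.
Assembly ends at 07:39 + 691 min = 19:10.
The QC check starts at 19:10 − 328 min = 13:42.
The QC check starts at 13:42 and packaging starts at 07:39, so packaging is first.

packaging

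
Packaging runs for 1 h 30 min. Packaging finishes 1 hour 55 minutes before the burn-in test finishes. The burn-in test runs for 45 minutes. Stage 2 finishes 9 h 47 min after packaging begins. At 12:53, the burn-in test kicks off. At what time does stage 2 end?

The burn-in test ends at 12:53 + 45 min = 13:38.
Packaging ends at 13:38 − 115 min = 11:43.
Packaging starts at 11:43 − 90 min = 10:13.
Stage 2 ends at 10:13 + 587 min = 20:00.

20:00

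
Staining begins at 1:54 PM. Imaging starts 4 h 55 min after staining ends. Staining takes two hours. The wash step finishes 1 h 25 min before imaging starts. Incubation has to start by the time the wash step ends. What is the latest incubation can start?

7:24 PM

Staining ends at 1:54 PM + 120 min = 3:54 PM.
Imaging starts at 3:54 PM + 295 min = 8:49 PM.
The wash step ends at 8:49 PM − 85 min = 7:24 PM.
Incubation is bounded by the wash step, so the latest it can start is 7:24 PM.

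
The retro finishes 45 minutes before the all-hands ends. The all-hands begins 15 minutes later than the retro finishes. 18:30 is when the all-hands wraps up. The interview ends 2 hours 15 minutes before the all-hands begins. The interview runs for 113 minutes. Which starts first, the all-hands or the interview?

the interview

The retro ends at 18:30 − 45 min = 17:45.
The all-hands starts at 17:45 + 15 min = 18:00.
The interview ends at 18:00 − 135 min = 15:45.
The interview starts at 15:45 − 113 min = 13:52.
The all-hands starts at 18:00 and the interview starts at 13:52, so the interview is first.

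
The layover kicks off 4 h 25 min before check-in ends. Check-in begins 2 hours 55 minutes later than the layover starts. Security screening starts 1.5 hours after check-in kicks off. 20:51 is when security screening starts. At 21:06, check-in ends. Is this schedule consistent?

The layover starts at 21:06 − 265 min = 16:41.
Check-in starts at 16:41 + 175 min = 19:36.
Security screening starts at 19:36 + 90 min = 21:06.
But security screening is also said to start at 20:51 — a 15-minute conflict.

No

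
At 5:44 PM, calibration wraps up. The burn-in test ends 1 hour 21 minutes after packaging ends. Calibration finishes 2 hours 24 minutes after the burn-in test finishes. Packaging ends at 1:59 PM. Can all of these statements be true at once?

Yes

The burn-in test ends at 1:59 PM + 81 min = 3:20 PM.
Calibration ends at 3:20 PM + 144 min = 5:44 PM.
That matches the stated 5:44 PM, so the schedule is consistent.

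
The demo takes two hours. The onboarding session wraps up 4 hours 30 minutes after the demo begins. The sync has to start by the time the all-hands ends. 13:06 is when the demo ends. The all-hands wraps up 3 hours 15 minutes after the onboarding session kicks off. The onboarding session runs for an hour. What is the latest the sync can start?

The demo starts at 13:06 − 120 min = 11:06.
The onboarding session ends at 11:06 + 270 min = 15:36.
The onboarding session starts at 15:36 − 60 min = 14:36.
The all-hands ends at 14:36 + 195 min = 17:51.
The sync is bounded by the all-hands, so the latest it can start is 17:51.

17:51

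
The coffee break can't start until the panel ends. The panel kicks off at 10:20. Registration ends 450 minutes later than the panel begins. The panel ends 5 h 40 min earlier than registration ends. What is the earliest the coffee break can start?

Registration ends at 10:20 + 450 min = 17:50.
The panel ends at 17:50 − 340 min = 12:10.
The coffee break is bounded by the panel, so the earliest it can start is 12:10.

12:10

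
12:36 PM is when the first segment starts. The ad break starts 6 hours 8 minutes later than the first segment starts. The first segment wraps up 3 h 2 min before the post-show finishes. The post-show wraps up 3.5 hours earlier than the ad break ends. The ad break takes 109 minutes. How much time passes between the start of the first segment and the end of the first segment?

The ad break starts at 12:36 PM + 368 min = 6:44 PM.
The ad break ends at 6:44 PM + 109 min = 8:33 PM.
The post-show ends at 8:33 PM − 210 min = 5:03 PM.
The first segment ends at 5:03 PM − 182 min = 2:01 PM.
From 12:36 PM to 2:01 PM is 1 h 25 min.

1 h 25 min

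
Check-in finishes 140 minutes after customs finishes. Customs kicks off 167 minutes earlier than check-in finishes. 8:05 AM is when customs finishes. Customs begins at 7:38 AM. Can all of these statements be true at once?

Check-in ends at 8:05 AM + 140 min = 10:25 AM.
Customs starts at 10:25 AM − 167 min = 7:38 AM.
That matches the stated 7:38 AM, so the schedule is consistent.

Yes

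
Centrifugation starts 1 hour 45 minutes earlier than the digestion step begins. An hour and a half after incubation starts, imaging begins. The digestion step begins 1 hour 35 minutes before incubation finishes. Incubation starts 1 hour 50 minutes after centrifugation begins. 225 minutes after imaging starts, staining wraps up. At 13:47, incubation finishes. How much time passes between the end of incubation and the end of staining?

3 hours 45 minutes

The digestion step starts at 13:47 − 95 min = 12:12.
Centrifugation starts at 12:12 − 105 min = 10:27.
Incubation starts at 10:27 + 110 min = 12:17.
Imaging starts at 12:17 + 90 min = 13:47.
Staining ends at 13:47 + 225 min = 17:32.
From 13:47 to 17:32 is 3 hours 45 minutes.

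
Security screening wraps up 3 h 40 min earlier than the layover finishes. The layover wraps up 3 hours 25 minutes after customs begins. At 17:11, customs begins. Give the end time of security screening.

The layover ends at 17:11 + 205 min = 20:36.
Security screening ends at 20:36 − 220 min = 16:56.

16:56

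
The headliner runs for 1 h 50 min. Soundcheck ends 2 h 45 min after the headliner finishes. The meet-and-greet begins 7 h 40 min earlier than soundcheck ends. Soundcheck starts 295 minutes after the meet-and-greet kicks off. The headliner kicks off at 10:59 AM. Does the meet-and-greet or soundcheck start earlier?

the meet-and-greet

The headliner ends at 10:59 AM + 110 min = 12:49 PM.
Soundcheck ends at 12:49 PM + 165 min = 3:34 PM.
The meet-and-greet starts at 3:34 PM − 460 min = 7:54 AM.
Soundcheck starts at 7:54 AM + 295 min = 12:49 PM.
The meet-and-greet starts at 7:54 AM and soundcheck starts at 12:49 PM, so the meet-and-greet is first.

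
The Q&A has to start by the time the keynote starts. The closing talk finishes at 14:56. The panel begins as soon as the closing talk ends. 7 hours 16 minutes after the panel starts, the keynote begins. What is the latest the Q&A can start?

The panel starts at 14:56.
The keynote starts at 14:56 + 436 min = 22:12.
The Q&A is bounded by the keynote, so the latest it can start is 22:12.

22:12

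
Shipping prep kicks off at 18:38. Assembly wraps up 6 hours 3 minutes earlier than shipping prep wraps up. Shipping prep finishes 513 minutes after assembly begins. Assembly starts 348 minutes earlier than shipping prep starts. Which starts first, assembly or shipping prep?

Assembly starts at 18:38 − 348 min = 12:50.
Assembly starts at 12:50 and shipping prep starts at 18:38, so assembly is first.

assembly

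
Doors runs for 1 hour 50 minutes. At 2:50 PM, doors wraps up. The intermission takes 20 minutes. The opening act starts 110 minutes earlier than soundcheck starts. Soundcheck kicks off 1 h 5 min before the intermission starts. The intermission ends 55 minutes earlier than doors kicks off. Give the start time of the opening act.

Doors starts at 2:50 PM − 110 min = 1:00 PM.
The intermission ends at 1:00 PM − 55 min = 12:05 PM.
The intermission starts at 12:05 PM − 20 min = 11:45 AM.
Soundcheck starts at 11:45 AM − 65 min = 10:40 AM.
The opening act starts at 10:40 AM − 110 min = 8:50 AM.

8:50 AM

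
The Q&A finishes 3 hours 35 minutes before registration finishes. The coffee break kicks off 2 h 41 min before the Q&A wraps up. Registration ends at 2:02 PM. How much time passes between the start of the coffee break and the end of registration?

The Q&A ends at 2:02 PM − 215 min = 10:27 AM.
The coffee break starts at 10:27 AM − 161 min = 7:46 AM.
From 7:46 AM to 2:02 PM is 6 h 16 min.

6 h 16 min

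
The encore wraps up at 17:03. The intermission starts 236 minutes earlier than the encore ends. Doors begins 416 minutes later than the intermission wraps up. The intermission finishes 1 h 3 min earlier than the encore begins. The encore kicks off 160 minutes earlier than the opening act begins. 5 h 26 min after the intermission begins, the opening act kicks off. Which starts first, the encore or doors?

The intermission starts at 17:03 − 236 min = 13:07.
The opening act starts at 13:07 + 326 min = 18:33.
The encore starts at 18:33 − 160 min = 15:53.
The intermission ends at 15:53 − 63 min = 14:50.
Doors starts at 14:50 + 416 min = 21:46.
The encore starts at 15:53 and doors starts at 21:46, so the encore is first.

the encore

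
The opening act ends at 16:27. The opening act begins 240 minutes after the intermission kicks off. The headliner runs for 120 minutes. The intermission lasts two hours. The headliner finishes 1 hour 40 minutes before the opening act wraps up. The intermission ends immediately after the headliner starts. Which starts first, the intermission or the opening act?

the intermission

The headliner ends at 16:27 − 100 min = 14:47.
The headliner starts at 14:47 − 120 min = 12:47.
So the intermission ends at 12:47.
The intermission starts at 12:47 − 120 min = 10:47.
The opening act starts at 10:47 + 240 min = 14:47.
The intermission starts at 10:47 and the opening act starts at 14:47, so the intermission is first.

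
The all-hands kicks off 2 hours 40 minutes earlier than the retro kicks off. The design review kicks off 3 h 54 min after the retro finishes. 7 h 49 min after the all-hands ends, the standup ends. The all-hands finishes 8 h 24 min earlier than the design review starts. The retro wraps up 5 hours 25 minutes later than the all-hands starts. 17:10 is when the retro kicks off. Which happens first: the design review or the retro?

the retro

The all-hands starts at 17:10 − 160 min = 14:30.
The retro ends at 14:30 + 325 min = 19:55.
The design review starts at 19:55 + 234 min = 23:49.
The design review starts at 23:49 and the retro starts at 17:10, so the retro is first.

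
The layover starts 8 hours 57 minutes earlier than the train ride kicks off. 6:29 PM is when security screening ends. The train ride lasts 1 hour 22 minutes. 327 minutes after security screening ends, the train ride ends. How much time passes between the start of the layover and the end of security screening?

The train ride ends at 6:29 PM + 327 min = 11:56 PM.
The train ride starts at 11:56 PM − 82 min = 10:34 PM.
The layover starts at 10:34 PM − 537 min = 1:37 PM.
From 1:37 PM to 6:29 PM is 292 minutes.

292 minutes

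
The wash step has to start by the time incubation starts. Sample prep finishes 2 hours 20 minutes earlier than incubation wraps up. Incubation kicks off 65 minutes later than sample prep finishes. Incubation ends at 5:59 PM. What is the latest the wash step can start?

4:44 PM

Sample prep ends at 5:59 PM − 140 min = 3:39 PM.
Incubation starts at 3:39 PM + 65 min = 4:44 PM.
The wash step is bounded by incubation, so the latest it can start is 4:44 PM.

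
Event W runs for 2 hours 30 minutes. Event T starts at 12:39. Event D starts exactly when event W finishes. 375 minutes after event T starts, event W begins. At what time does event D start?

Event W starts at 12:39 + 375 min = 18:54.
Event W ends at 18:54 + 150 min = 21:24.
So event D starts at 21:24.

21:24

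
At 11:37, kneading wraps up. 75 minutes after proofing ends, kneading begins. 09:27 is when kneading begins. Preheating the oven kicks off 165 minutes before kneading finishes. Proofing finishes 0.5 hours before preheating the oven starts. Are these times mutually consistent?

Preheating the oven starts at 11:37 − 165 min = 08:52.
Proofing ends at 08:52 − 30 min = 08:22.
Kneading starts at 08:22 + 75 min = 09:37.
But kneading is also said to start at 09:27 — a 10-minute conflict.

No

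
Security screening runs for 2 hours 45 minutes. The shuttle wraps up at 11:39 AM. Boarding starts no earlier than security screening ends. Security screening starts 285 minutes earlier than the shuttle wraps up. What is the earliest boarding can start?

9:39 AM

Security screening starts at 11:39 AM − 285 min = 6:54 AM.
Security screening ends at 6:54 AM + 165 min = 9:39 AM.
Boarding is bounded by security screening, so the earliest it can start is 9:39 AM.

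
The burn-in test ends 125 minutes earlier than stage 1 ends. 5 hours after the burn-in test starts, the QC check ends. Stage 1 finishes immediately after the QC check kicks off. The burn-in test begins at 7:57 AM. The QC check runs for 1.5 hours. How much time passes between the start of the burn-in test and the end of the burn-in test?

1 hour 25 minutes

The QC check ends at 7:57 AM + 300 min = 12:57 PM.
The QC check starts at 12:57 PM − 90 min = 11:27 AM.
So stage 1 ends at 11:27 AM.
The burn-in test ends at 11:27 AM − 125 min = 9:22 AM.
From 7:57 AM to 9:22 AM is 1 hour 25 minutes.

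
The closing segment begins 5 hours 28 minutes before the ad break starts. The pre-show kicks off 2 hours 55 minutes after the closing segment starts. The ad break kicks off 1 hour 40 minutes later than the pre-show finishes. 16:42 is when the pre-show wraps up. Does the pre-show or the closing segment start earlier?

the closing segment

The ad break starts at 16:42 + 100 min = 18:22.
The closing segment starts at 18:22 − 328 min = 12:54.
The pre-show starts at 12:54 + 175 min = 15:49.
The pre-show starts at 15:49 and the closing segment starts at 12:54, so the closing segment is first.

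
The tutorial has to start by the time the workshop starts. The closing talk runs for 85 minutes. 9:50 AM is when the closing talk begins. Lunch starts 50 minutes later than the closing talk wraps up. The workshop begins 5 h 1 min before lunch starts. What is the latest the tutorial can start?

7:04 AM

The closing talk ends at 9:50 AM + 85 min = 11:15 AM.
Lunch starts at 11:15 AM + 50 min = 12:05 PM.
The workshop starts at 12:05 PM − 301 min = 7:04 AM.
The tutorial is bounded by the workshop, so the latest it can start is 7:04 AM.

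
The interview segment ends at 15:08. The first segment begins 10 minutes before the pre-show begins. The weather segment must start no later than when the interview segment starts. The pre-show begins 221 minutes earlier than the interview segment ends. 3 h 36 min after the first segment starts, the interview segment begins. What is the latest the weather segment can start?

14:53

The pre-show starts at 15:08 − 221 min = 11:27.
The first segment starts at 11:27 − 10 min = 11:17.
The interview segment starts at 11:17 + 216 min = 14:53.
The weather segment is bounded by the interview segment, so the latest it can start is 14:53.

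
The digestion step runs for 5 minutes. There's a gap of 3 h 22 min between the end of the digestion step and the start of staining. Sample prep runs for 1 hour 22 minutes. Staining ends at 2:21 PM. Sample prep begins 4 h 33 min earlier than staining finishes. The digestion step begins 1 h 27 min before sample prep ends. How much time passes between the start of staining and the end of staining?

Sample prep starts at 2:21 PM − 273 min = 9:48 AM.
Sample prep ends at 9:48 AM + 82 min = 11:10 AM.
The digestion step starts at 11:10 AM − 87 min = 9:43 AM.
The digestion step ends at 9:43 AM + 5 min = 9:48 AM.
Staining starts at 9:48 AM + 202 min = 1:10 PM.
From 1:10 PM to 2:21 PM is 1 hour 11 minutes.

1 hour 11 minutes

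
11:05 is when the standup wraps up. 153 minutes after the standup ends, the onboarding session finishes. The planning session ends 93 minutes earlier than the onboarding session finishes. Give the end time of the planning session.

The onboarding session ends at 11:05 + 153 min = 13:38.
The planning session ends at 13:38 − 93 min = 12:05.

12:05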